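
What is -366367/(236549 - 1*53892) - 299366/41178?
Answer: -34883777894/3760724973 ≈ -9.2758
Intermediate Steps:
-366367/(236549 - 1*53892) - 299366/41178 = -366367/(236549 - 53892) - 299366*1/41178 = -366367/182657 - 149683/20589 = -34883777894/3760724973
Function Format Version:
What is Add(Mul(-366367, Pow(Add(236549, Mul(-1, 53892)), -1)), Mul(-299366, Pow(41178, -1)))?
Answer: Rational(-34883777894, 3760724973) ≈ -9.2758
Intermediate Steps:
Add(Mul(-366367, Pow(Add(236549, Mul(-1, 53892)), -1)), Mul(-299366, Pow(41178, -1))) = Add(Mul(-366367, Pow(Add(236549, -53892), -1)), Mul(-299366, Rational(1, 41178))) = Add(Mul(-366367, Pow(182657, -1)), Rational(-149683, 20589)) = Add(Mul(-366367, Rational(1, 182657)), Rational(-149683, 20589)) = Add(Rational(-366367, 182657), Rational(-149683, 20589)) = Rational(-34883777894, 3760724973)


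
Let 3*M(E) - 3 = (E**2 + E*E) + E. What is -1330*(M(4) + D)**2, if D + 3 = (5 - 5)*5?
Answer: -133000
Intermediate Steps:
M(E) = 1 + E/3 + 2*E**2/3 (M(E) = 1 + ((E**2 + E*E) + E)/3 = 1 + ((E**2 + E**2) + E)/3 = 1 + (2*E**2 + E)/3 = 1 + (E + 2*E**2)/3 = 1 + (E/3 + 2*E**2/3) = 1 + E/3 + 2*E**2/3)
D = -3 (D = -3 + (5 - 5)*5 = -3 + 0*5 = -3 + 0 = -3)
-1330*(M(4) + D)**2 = -1330*((1 + (1/3)*4 + (2/3)*4**2) - 3)**2 = -1330*((1 + 4/3 + (2/3)*16) - 3)**2 = -1330*((1 + 4/3 + 32/3) - 3)**2 = -1330*(13 - 3)**2 = -1330*10**2 = -1330*100 = -133000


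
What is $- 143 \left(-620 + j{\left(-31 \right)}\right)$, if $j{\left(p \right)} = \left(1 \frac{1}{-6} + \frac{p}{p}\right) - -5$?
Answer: $\frac{526955}{6} \approx 87826.0$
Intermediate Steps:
$j{\left(p \right)} = \frac{35}{6}$ ($j{\left(p \right)} = \left(1 \left(- \frac{1}{6}\right) + 1\right) + 5 = \left(- \frac{1}{6} + 1\right) + 5 = \frac{5}{6} + 5 = \frac{35}{6}$)
$- 143 \left(-620 + j{\left(-31 \right)}\right) = - 143 \left(-620 + \frac{35}{6}\right) = \left(-143\right) \left(- \frac{3685}{6}\right) = \frac{526955}{6}$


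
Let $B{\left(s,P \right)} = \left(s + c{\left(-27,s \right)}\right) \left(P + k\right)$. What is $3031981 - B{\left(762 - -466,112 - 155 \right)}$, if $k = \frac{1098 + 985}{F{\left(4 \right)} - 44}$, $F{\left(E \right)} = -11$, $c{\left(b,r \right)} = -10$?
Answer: $\frac{172176619}{55} \approx 3.1305 \cdot 10^{6}$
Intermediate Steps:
$k = - \frac{2083}{55}$ ($k = \frac{1098 + 985}{-11 - 44} = \frac{2083}{-55} = 2083 \left(- \frac{1}{55}\right) = - \frac{2083}{55} \approx -37.873$)
$B{\left(s,P \right)} = \left(-10 + s\right) \left(- \frac{2083}{55} + P\right)$ ($B{\left(s,P \right)} = \left(s - 10\right) \left(P - \frac{2083}{55}\right) = \left(-10 + s\right) \left(- \frac{2083}{55} + P\right)$)
$3031981 - B{\left(762 - -466,112 - 155 \right)} = 3031981 - \left(\frac{4166}{11} - 10 \left(112 - 155\right) - \frac{2083 \left(762 - -466\right)}{55} + \left(112 - 155\right) \left(762 - -466\right)\right) = 3031981 - \left(\frac{4166}{11} - -430 - \frac{2083 \left(762 + 466\right)}{55} - 43 \left(762 + 466\right)\right) = 3031981 - \left(\frac{4166}{11} + 430 - \frac{2557924}{55} - 52804\right) = 3031981 - - \frac{5417664}{55} = 3031981 + \frac{5417664}{55} = \frac{172176619}{55}$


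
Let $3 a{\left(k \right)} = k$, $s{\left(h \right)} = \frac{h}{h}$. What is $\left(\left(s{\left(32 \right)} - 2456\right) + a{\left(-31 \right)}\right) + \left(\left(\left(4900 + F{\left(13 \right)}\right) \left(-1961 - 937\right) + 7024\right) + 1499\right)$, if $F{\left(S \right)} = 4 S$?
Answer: $- \frac{43034515}{3} \approx -1.4345 \cdot 10^{7}$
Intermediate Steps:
$s{\left(h \right)} = 1$
$a{\left(k \right)} = \frac{k}{3}$
$\left(\left(s{\left(32 \right)} - 2456\right) + a{\left(-31 \right)}\right) + \left(\left(\left(4900 + F{\left(13 \right)}\right) \left(-1961 - 937\right) + 7024\right) + 1499\right) = \left(\left(1 - 2456\right) + \frac{1}{3} \left(-31\right)\right) + \left(\left(\left(4900 + 4 \cdot 13\right) \left(-1961 - 937\right) + 7024\right) + 1499\right) = \left(-2455 - \frac{31}{3}\right) + \left(\left(\left(4900 + 52\right) \left(-2898\right) + 7024\right) + 1499\right) = - \frac{7396}{3} + \left(\left(4952 \left(-2898\right) + 7024\right) + 1499\right) = - \frac{7396}{3} + \left(\left(-14350896 + 7024\right) + 1499\right) = - \frac{7396}{3} + \left(-14343872 + 1499\right) = - \frac{7396}{3} - 14342373 = - \frac{43034515}{3}$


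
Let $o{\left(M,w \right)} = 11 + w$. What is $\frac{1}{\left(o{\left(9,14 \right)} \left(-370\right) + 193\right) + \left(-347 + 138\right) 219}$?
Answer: $- \frac{1}{54828} \approx -1.8239 \cdot 10^{-5}$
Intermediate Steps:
$\frac{1}{\left(o{\left(9,14 \right)} \left(-370\right) + 193\right) + \left(-347 + 138\right) 219} = \frac{1}{\left(\left(11 + 14\right) \left(-370\right) + 193\right) + \left(-347 + 138\right) 219} = \frac{1}{\left(25 \left(-370\right) + 193\right) - 45771} = \frac{1}{\left(-9250 + 193\right) - 45771} = \frac{1}{-9057 - 45771} = \frac{1}{-54828} = - \frac{1}{54828}$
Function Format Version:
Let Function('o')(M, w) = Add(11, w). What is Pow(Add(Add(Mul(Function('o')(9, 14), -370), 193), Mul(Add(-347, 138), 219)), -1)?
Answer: Rational(-1, 54828) ≈ -1.8239e-5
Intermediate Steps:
Pow(Add(Add(Mul(Function('o')(9, 14), -370), 193), Mul(Add(-347, 138), 219)), -1) = Pow(Add(Add(Mul(Add(11, 14), -370), 193), Mul(Add(-347, 138), 219)), -1) = Pow(Add(Add(Mul(25, -370), 193), Mul(-209, 219)), -1) = Pow(Add(Add(-9250, 193), -45771), -1) = Pow(Add(-9057, -45771), -1) = Pow(-54828, -1) = Rational(-1, 54828)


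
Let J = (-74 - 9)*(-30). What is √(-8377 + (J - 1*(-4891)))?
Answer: 2*I*√249 ≈ 31.559*I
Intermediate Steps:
J = 2490 (J = -83*(-30) = 2490)
√(-8377 + (J - 1*(-4891))) = √(-8377 + (2490 - 1*(-4891))) = √(-8377 + (2490 + 4891)) = √(-8377 + 7381) = √(-996) = 2*I*√249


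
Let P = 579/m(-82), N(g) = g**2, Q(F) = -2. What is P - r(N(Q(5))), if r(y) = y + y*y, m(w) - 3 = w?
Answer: -2159/79 ≈ -27.329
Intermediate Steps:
m(w) = 3 + w
r(y) = y + y**2
P = -579/79 (P = 579/(3 - 82) = 579/(-79) = 579*(-1/79) = -579/79 ≈ -7.3291)
P - r(N(Q(5))) = -579/79 - (-2)**2*(1 + (-2)**2) = -579/79 - 4*(1 + 4) = -579/79 - 4*5 = -579/79 - 1*20 = -579/79 - 20 = -2159/79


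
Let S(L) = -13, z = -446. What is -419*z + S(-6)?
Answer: 186861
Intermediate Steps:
-419*z + S(-6) = -419*(-446) - 13 = 186874 - 13 = 186861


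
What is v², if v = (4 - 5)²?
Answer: 1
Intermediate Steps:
v = 1 (v = (-1)² = 1)
v² = 1² = 1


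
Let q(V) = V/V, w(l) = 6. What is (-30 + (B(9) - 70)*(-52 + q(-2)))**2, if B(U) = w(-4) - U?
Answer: 13638249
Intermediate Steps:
q(V) = 1
B(U) = 6 - U
(-30 + (B(9) - 70)*(-52 + q(-2)))**2 = (-30 + ((6 - 1*9) - 70)*(-52 + 1))**2 = (-30 + ((6 - 9) - 70)*(-51))**2 = (-30 + (-3 - 70)*(-51))**2 = (-30 - 73*(-51))**2 = (-30 + 3723)**2 = 3693**2 = 13638249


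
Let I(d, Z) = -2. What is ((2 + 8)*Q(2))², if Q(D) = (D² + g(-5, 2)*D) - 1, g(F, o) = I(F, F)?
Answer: 100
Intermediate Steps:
g(F, o) = -2
Q(D) = -1 + D² - 2*D (Q(D) = (D² - 2*D) - 1 = -1 + D² - 2*D)
((2 + 8)*Q(2))² = ((2 + 8)*(-1 + 2² - 2*2))² = (10*(-1 + 4 - 4))² = (10*(-1))² = (-10)² = 100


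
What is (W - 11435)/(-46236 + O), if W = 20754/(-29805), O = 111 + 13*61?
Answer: 113613643/450373420 ≈ 0.25227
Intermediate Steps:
O = 904 (O = 111 + 793 = 904)
W = -6918/9935 (W = 20754*(-1/29805) = -6918/9935 ≈ -0.69633)
(W - 11435)/(-46236 + O) = (-6918/9935 - 11435)/(-46236 + 904) = -113613643/9935/(-45332) = -113613643/9935*(-1/45332) = 113613643/450373420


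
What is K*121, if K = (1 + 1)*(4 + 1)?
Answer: 1210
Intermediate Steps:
K = 10 (K = 2*5 = 10)
K*121 = 10*121 = 1210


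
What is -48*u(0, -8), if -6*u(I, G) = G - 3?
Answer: -88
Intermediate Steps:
u(I, G) = ½ - G/6 (u(I, G) = -(G - 3)/6 = -(-3 + G)/6 = ½ - G/6)
-48*u(0, -8) = -48*(½ - ⅙*(-8)) = -48*(½ + 4/3) = -48*11/6 = -88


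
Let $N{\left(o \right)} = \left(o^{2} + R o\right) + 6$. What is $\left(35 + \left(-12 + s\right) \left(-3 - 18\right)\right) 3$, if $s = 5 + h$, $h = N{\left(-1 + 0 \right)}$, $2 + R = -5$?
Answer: $-336$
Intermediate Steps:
$R = -7$ ($R = -2 - 5 = -7$)
$N{\left(o \right)} = 6 + o^{2} - 7 o$ ($N{\left(o \right)} = \left(o^{2} - 7 o\right) + 6 = 6 + o^{2} - 7 o$)
$h = 14$ ($h = 6 + \left(-1 + 0\right)^{2} - 7 \left(-1 + 0\right) = 6 + \left(-1\right)^{2} - -7 = 6 + 1 + 7 = 14$)
$s = 19$ ($s = 5 + 14 = 19$)
$\left(35 + \left(-12 + s\right) \left(-3 - 18\right)\right) 3 = \left(35 + \left(-12 + 19\right) \left(-3 - 18\right)\right) 3 = \left(35 + 7 \left(-21\right)\right) 3 = \left(35 - 147\right) 3 = \left(-112\right) 3 = -336$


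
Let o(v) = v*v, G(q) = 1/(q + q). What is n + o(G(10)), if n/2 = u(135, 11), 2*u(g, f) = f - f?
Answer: 1/400 ≈ 0.0025000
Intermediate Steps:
u(g, f) = 0 (u(g, f) = (f - f)/2 = (½)*0 = 0)
G(q) = 1/(2*q)
o(v) = v²
n = 0 (n = 2*0 = 0)
n + o(G(10)) = 0 + ((½)/10)² = 0 + ((½)*(⅒))² = 0 + (1/20)² = 0 + 1/400 = 1/400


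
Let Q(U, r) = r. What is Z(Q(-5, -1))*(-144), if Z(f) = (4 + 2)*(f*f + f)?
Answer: 0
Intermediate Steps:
Z(f) = 6*f + 6*f² (Z(f) = 6*(f² + f) = 6*(f + f²) = 6*f + 6*f²)
Z(Q(-5, -1))*(-144) = (6*(-1)*(1 - 1))*(-144) = (6*(-1)*0)*(-144) = 0*(-144) = 0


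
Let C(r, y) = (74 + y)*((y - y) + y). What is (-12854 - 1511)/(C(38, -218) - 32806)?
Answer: 14365/1414 ≈ 10.159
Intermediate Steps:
C(r, y) = y*(74 + y) (C(r, y) = (74 + y)*(0 + y) = (74 + y)*y = y*(74 + y))
(-12854 - 1511)/(C(38, -218) - 32806) = (-12854 - 1511)/(-218*(74 - 218) - 32806) = -14365/(-218*(-144) - 32806) = -14365/(31392 - 32806) = -14365/(-1414) = -14365*(-1/1414) = 14365/1414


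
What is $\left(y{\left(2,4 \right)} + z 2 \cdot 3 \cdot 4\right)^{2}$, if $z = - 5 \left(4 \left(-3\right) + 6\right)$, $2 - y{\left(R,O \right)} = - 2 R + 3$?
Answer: $522729$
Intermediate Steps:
$y{\left(R,O \right)} = -1 + 2 R$ ($y{\left(R,O \right)} = 2 - \left(- 2 R + 3\right) = 2 - \left(3 - 2 R\right) = 2 + \left(-3 + 2 R\right) = -1 + 2 R$)
$z = 30$ ($z = - 5 \left(-12 + 6\right) = \left(-5\right) \left(-6\right) = 30$)
$\left(y{\left(2,4 \right)} + z 2 \cdot 3 \cdot 4\right)^{2} = \left(\left(-1 + 2 \cdot 2\right) + 30 \cdot 2 \cdot 3 \cdot 4\right)^{2} = \left(\left(-1 + 4\right) + 30 \cdot 6 \cdot 4\right)^{2} = \left(3 + 30 \cdot 24\right)^{2} = \left(3 + 720\right)^{2} = 723^{2} = 522729$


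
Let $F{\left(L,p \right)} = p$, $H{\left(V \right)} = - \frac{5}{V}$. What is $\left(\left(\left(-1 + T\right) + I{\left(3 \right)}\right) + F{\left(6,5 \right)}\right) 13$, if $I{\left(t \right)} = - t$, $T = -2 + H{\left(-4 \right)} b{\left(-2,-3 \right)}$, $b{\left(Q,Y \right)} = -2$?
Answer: $- \frac{91}{2} \approx -45.5$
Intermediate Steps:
$T = - \frac{9}{2}$ ($T = -2 + - \frac{5}{-4} \left(-2\right) = -2 + \left(-5\right) \left(- \frac{1}{4}\right) \left(-2\right) = -2 + \frac{5}{4} \left(-2\right) = -2 - \frac{5}{2} = - \frac{9}{2} \approx -4.5$)
$\left(\left(\left(-1 + T\right) + I{\left(3 \right)}\right) + F{\left(6,5 \right)}\right) 13 = \left(\left(\left(-1 - \frac{9}{2}\right) - 3\right) + 5\right) 13 = \left(\left(- \frac{11}{2} - 3\right) + 5\right) 13 = \left(- \frac{17}{2} + 5\right) 13 = \left(- \frac{7}{2}\right) 13 = - \frac{91}{2}$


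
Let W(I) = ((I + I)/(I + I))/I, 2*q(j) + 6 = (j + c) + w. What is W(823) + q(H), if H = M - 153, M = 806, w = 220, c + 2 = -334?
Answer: 437015/1646 ≈ 265.50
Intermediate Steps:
c = -336 (c = -2 - 334 = -336)
H = 653 (H = 806 - 153 = 653)
q(j) = -61 + j/2 (q(j) = -3 + ((j - 336) + 220)/2 = -3 + ((-336 + j) + 220)/2 = -3 + (-116 + j)/2 = -3 + (-58 + j/2) = -61 + j/2)
W(I) = 1/I (W(I) = ((2*I)/((2*I)))/I = ((2*I)*(1/(2*I)))/I = 1/I)
W(823) + q(H) = 1/823 + (-61 + (½)*653) = 1/823 + (-61 + 653/2) = 1/823 + 531/2 = 437015/1646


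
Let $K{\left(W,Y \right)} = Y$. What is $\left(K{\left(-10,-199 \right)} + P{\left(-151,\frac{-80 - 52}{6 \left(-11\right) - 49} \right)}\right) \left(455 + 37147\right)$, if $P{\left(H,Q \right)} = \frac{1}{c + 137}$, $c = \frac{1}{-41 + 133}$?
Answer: $- \frac{94317209406}{12605} \approx -7.4825 \cdot 10^{6}$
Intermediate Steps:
$c = \frac{1}{92} \approx 0.01087$
$P{\left(H,Q \right)} = \frac{92}{12605}$ ($P{\left(H,Q \right)} = \frac{1}{\frac{1}{92} + 137} = \frac{1}{\frac{12605}{92}} = \frac{92}{12605}$)
$\left(K{\left(-10,-199 \right)} + P{\left(-151,\frac{-80 - 52}{6 \left(-11\right) - 49} \right)}\right) \left(455 + 37147\right) = \left(-199 + \frac{92}{12605}\right) \left(455 + 37147\right) = \left(- \frac{2508303}{12605}\right) 37602 = - \frac{94317209406}{12605}$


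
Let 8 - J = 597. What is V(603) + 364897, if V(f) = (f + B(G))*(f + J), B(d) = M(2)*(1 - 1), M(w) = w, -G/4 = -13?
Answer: 373339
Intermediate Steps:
G = 52 (G = -4*(-13) = 52)
J = -589 (J = 8 - 1*597 = 8 - 597 = -589)
B(d) = 0 (B(d) = 2*(1 - 1) = 2*0 = 0)
V(f) = f*(-589 + f) (V(f) = (f + 0)*(f - 589) = f*(-589 + f))
V(603) + 364897 = 603*(-589 + 603) + 364897 = 603*14 + 364897 = 8442 + 364897 = 373339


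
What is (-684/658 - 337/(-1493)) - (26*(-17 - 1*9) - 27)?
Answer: 344911758/491197 ≈ 702.19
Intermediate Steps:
(-684/658 - 337/(-1493)) - (26*(-17 - 1*9) - 27) = (-684*1/658 - 337*(-1/1493)) - (26*(-17 - 9) - 27) = (-342/329 + 337/1493) - (26*(-26) - 27) = -399733/491197 - (-676 - 27) = -399733/491197 - 1*(-703) = -399733/491197 + 703 = 344911758/491197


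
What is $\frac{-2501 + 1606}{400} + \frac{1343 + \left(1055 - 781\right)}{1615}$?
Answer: $- \frac{6389}{5168} \approx -1.2363$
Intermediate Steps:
$\frac{-2501 + 1606}{400} + \frac{1343 + \left(1055 - 781\right)}{1615} = \left(-895\right) \frac{1}{400} + \left(1343 + \left(1055 - 781\right)\right) \frac{1}{1615} = - \frac{179}{80} + \left(1343 + 274\right) \frac{1}{1615} = - \frac{179}{80} + 1617 \cdot \frac{1}{1615} = - \frac{179}{80} + \frac{1617}{1615} = - \frac{6389}{5168}$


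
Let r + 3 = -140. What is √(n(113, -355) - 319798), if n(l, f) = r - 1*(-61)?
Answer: 2*I*√79970 ≈ 565.58*I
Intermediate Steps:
r = -143 (r = -3 - 140 = -143)
n(l, f) = -82 (n(l, f) = -143 - 1*(-61) = -143 + 61 = -82)
√(n(113, -355) - 319798) = √(-82 - 319798) = √(-319880) = 2*I*√79970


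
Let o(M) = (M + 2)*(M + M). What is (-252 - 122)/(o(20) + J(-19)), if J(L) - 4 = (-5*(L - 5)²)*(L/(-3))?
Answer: 187/8678 ≈ 0.021549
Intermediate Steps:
J(L) = 4 + 5*L*(-5 + L)²/3 (J(L) = 4 + (-5*(L - 5)²)*(L/(-3)) = 4 + (-5*(-5 + L)²)*(L*(-⅓)) = 4 + (-5*(-5 + L)²)*(-L/3) = 4 + 5*L*(-5 + L)²/3)
o(M) = 2*M*(2 + M) (o(M) = (2 + M)*(2*M) = 2*M*(2 + M))
(-252 - 122)/(o(20) + J(-19)) = (-252 - 122)/(2*20*(2 + 20) + (4 + (5/3)*(-19)*(-5 - 19)²)) = -374/(2*20*22 + (4 + (5/3)*(-19)*(-24)²)) = -374/(880 + (4 + (5/3)*(-19)*576)) = -374/(880 + (4 - 18240)) = -374/(880 - 18236) = -374/(-17356) = -374*(-1/17356) = 187/8678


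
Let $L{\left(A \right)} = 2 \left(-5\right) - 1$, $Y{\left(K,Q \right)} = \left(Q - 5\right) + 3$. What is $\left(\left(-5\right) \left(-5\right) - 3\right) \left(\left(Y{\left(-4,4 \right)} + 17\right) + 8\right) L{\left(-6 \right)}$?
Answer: $-6534$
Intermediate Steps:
$Y{\left(K,Q \right)} = -2 + Q$ ($Y{\left(K,Q \right)} = \left(-5 + Q\right) + 3 = -2 + Q$)
$L{\left(A \right)} = -11$ ($L{\left(A \right)} = -10 - 1 = -11$)
$\left(\left(-5\right) \left(-5\right) - 3\right) \left(\left(Y{\left(-4,4 \right)} + 17\right) + 8\right) L{\left(-6 \right)} = \left(\left(-5\right) \left(-5\right) - 3\right) \left(\left(\left(-2 + 4\right) + 17\right) + 8\right) \left(-11\right) = \left(25 - 3\right) \left(\left(2 + 17\right) + 8\right) \left(-11\right) = 22 \left(19 + 8\right) \left(-11\right) = 22 \cdot 27 \left(-11\right) = 594 \left(-11\right) = -6534$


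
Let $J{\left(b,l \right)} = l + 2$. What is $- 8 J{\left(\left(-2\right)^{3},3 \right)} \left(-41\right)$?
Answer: $1640$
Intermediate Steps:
$J{\left(b,l \right)} = 2 + l$
$- 8 J{\left(\left(-2\right)^{3},3 \right)} \left(-41\right) = - 8 \left(2 + 3\right) \left(-41\right) = \left(-8\right) 5 \left(-41\right) = \left(-40\right) \left(-41\right) = 1640$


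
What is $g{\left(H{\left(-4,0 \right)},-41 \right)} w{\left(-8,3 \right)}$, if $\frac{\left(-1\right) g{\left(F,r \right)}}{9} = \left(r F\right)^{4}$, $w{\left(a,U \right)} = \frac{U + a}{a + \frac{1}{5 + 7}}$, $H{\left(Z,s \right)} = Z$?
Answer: $- \frac{78126640128}{19} \approx -4.1119 \cdot 10^{9}$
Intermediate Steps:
$w{\left(a,U \right)} = \frac{U + a}{\frac{1}{12} + a}$ ($w{\left(a,U \right)} = \frac{U + a}{a + \frac{1}{12}} = \frac{U + a}{\frac{1}{12} + a}$)
$g{\left(F,r \right)} = - 9 F^{4} r^{4}$ ($g{\left(F,r \right)} = - 9 \left(r F\right)^{4} = - 9 \left(F r\right)^{4} = - 9 F^{4} r^{4}$)
$g{\left(H{\left(-4,0 \right)},-41 \right)} w{\left(-8,3 \right)} = - 9 \left(-4\right)^{4} \left(-41\right)^{4} \frac{12 \left(3 - 8\right)}{1 + 12 \left(-8\right)} = \left(-9\right) 256 \cdot 2825761 \cdot 12 \frac{1}{1 - 96} \left(-5\right) = - 6510553344 \cdot 12 \frac{1}{-95} \left(-5\right) = - 6510553344 \cdot 12 \left(- \frac{1}{95}\right) \left(-5\right) = \left(-6510553344\right) \frac{12}{19} = - \frac{78126640128}{19}$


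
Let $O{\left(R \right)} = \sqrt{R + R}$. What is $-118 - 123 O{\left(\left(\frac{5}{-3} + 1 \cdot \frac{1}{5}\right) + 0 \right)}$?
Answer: $-118 - \frac{82 i \sqrt{165}}{5} \approx -118.0 - 210.66 i$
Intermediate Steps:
$O{\left(R \right)} = \sqrt{2} \sqrt{R}$ ($O{\left(R \right)} = \sqrt{2 R} = \sqrt{2} \sqrt{R}$)
$-118 - 123 O{\left(\left(\frac{5}{-3} + 1 \cdot \frac{1}{5}\right) + 0 \right)} = -118 - 123 \sqrt{2} \sqrt{\left(\frac{5}{-3} + 1 \cdot \frac{1}{5}\right) + 0} = -118 - 123 \sqrt{2} \sqrt{\left(5 \left(- \frac{1}{3}\right) + 1 \cdot \frac{1}{5}\right) + 0} = -118 - 123 \sqrt{2} \sqrt{\left(- \frac{5}{3} + \frac{1}{5}\right) + 0} = -118 - 123 \sqrt{2} \sqrt{- \frac{22}{15} + 0} = -118 - 123 \sqrt{2} \sqrt{- \frac{22}{15}} = -118 - 123 \sqrt{2} \frac{i \sqrt{330}}{15} = -118 - 123 \frac{2 i \sqrt{165}}{15} = -118 - \frac{82 i \sqrt{165}}{5}$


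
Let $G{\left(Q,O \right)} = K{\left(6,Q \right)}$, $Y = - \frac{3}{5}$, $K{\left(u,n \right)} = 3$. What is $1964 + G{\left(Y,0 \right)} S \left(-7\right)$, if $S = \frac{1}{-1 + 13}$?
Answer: $\frac{7849}{4} \approx 1962.3$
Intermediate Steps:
$Y = - \frac{3}{5}$ ($Y = \left(-3\right) \frac{1}{5} = - \frac{3}{5} \approx -0.6$)
$G{\left(Q,O \right)} = 3$
$S = \frac{1}{12} \approx 0.083333$
$1964 + G{\left(Y,0 \right)} S \left(-7\right) = 1964 + 3 \cdot \frac{1}{12} \left(-7\right) = 1964 + \frac{1}{4} \left(-7\right) = 1964 - \frac{7}{4} = \frac{7849}{4}$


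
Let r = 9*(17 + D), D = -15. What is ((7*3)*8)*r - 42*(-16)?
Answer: 3696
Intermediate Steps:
r = 18 (r = 9*(17 - 15) = 9*2 = 18)
((7*3)*8)*r - 42*(-16) = ((7*3)*8)*18 - 42*(-16) = (21*8)*18 + 672 = 168*18 + 672 = 3024 + 672 = 3696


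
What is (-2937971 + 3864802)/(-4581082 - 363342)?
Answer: -926831/4944424 ≈ -0.18745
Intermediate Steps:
(-2937971 + 3864802)/(-4581082 - 363342) = 926831/(-4944424) = 926831*(-1/4944424) = -926831/4944424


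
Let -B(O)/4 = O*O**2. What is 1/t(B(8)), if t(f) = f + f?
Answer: -1/4096 ≈ -0.00024414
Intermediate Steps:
B(O) = -4*O**3 (B(O) = -4*O*O**2 = -4*O**3)
t(f) = 2*f
1/t(B(8)) = 1/(2*(-4*8**3)) = 1/(2*(-4*512)) = 1/(2*(-2048)) = 1/(-4096) = -1/4096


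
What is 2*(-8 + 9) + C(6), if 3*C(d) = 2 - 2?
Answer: 2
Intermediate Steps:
C(d) = 0 (C(d) = (2 - 2)/3 = (⅓)*0 = 0)
2*(-8 + 9) + C(6) = 2*(-8 + 9) + 0 = 2*1 + 0 = 2 + 0 = 2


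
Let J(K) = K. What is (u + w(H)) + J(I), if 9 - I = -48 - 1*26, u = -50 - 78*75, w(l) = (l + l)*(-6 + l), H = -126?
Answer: 27447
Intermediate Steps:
w(l) = 2*l*(-6 + l) (w(l) = (2*l)*(-6 + l) = 2*l*(-6 + l))
u = -5900 (u = -50 - 5850 = -5900)
I = 83 (I = 9 - (-48 - 1*26) = 9 - (-48 - 26) = 9 - 1*(-74) = 9 + 74 = 83)
(u + w(H)) + J(I) = (-5900 + 2*(-126)*(-6 - 126)) + 83 = (-5900 + 2*(-126)*(-132)) + 83 = (-5900 + 33264) + 83 = 27364 + 83 = 27447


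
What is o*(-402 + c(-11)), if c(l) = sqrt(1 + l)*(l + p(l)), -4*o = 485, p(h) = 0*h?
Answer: 97485/2 + 5335*I*sqrt(10)/4 ≈ 48743.0 + 4217.7*I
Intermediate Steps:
p(h) = 0
o = -485/4 (o = -1/4*485 = -485/4 ≈ -121.25)
c(l) = l*sqrt(1 + l) (c(l) = sqrt(1 + l)*(l + 0) = sqrt(1 + l)*l = l*sqrt(1 + l))
o*(-402 + c(-11)) = -485*(-402 - 11*sqrt(1 - 11))/4 = -485*(-402 - 11*I*sqrt(10))/4 = 97485/2 + 5335*I*sqrt(10)/4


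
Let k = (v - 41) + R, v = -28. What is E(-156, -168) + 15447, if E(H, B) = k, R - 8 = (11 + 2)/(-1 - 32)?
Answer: 507725/33 ≈ 15386.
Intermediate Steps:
R = 251/33 (R = 8 + (11 + 2)/(-1 - 32) = 8 + 13/(-33) = 8 + 13*(-1/33) = 8 - 13/33 = 251/33 ≈ 7.6061)
k = -2026/33 (k = (-28 - 41) + 251/33 = -69 + 251/33 = -2026/33 ≈ -61.394)
E(H, B) = -2026/33
E(-156, -168) + 15447 = -2026/33 + 15447 = 507725/33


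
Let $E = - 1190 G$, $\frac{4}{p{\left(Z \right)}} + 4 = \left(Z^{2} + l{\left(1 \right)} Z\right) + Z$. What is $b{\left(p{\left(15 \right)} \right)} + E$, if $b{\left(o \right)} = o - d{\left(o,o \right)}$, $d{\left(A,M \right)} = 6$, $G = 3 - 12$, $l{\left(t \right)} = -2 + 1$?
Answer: $\frac{2365588}{221} \approx 10704.0$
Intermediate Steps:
$l{\left(t \right)} = -1$
$G = -9$ ($G = 3 - 12 = -9$)
$p{\left(Z \right)} = \frac{4}{-4 + Z^{2}}$ ($p{\left(Z \right)} = \frac{4}{-4 + \left(\left(Z^{2} - Z\right) + Z\right)} = \frac{4}{-4 + Z^{2}}$)
$b{\left(o \right)} = -6 + o$ ($b{\left(o \right)} = o - 6 = -6 + o$)
$E = 10710$ ($E = \left(-1190\right) \left(-9\right) = 10710$)
$b{\left(p{\left(15 \right)} \right)} + E = \left(-6 + \frac{4}{-4 + 15^{2}}\right) + 10710 = \left(-6 + \frac{4}{-4 + 225}\right) + 10710 = \left(-6 + \frac{4}{221}\right) + 10710 = - \frac{1322}{221} + 10710 = \frac{2365588}{221}$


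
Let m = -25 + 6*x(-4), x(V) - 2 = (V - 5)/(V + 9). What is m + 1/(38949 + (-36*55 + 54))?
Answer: -4405732/185115 ≈ -23.800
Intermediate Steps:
x(V) = 2 + (-5 + V)/(9 + V) (x(V) = 2 + (V - 5)/(V + 9) = 2 + (-5 + V)/(9 + V))
m = -119/5 (m = -25 + 6*((13 + 3*(-4))/(9 - 4)) = -25 + 6*((13 - 12)/5) = -25 + 6*((⅕)*1) = -25 + 6*(⅕) = -25 + 6/5 = -119/5 ≈ -23.800)
m + 1/(38949 + (-36*55 + 54)) = -119/5 + 1/(38949 + (-36*55 + 54)) = -119/5 + 1/(38949 + (-1980 + 54)) = -119/5 + 1/(38949 - 1926) = -119/5 + 1/37023 = -4405732/185115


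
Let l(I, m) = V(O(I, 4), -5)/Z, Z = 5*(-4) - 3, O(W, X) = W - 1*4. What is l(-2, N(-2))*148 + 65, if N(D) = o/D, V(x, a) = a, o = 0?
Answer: 2235/23 ≈ 97.174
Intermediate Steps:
O(W, X) = -4 + W (O(W, X) = W - 4 = -4 + W)
Z = -23 (Z = -20 - 3 = -23)
N(D) = 0 (N(D) = 0/D = 0)
l(I, m) = 5/23 (l(I, m) = -5/(-23) = -5*(-1/23) = 5/23)
l(-2, N(-2))*148 + 65 = (5/23)*148 + 65 = 740/23 + 65 = 2235/23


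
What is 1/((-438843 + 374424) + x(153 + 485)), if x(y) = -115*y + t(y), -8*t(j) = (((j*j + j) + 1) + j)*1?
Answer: -8/1510633 ≈ -5.2958e-6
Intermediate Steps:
t(j) = -⅛ - j/4 - j²/8 (t(j) = -(((j*j + j) + 1) + j)/8 = -(((j² + j) + 1) + j)/8 = -(((j + j²) + 1) + j)/8 = -((1 + j + j²) + j)/8 = -(1 + j² + 2*j)/8 = -⅛ - j/4 - j²/8)
x(y) = -⅛ - 461*y/4 - y²/8 (x(y) = -115*y + (-⅛ - y/4 - y²/8) = -⅛ - 461*y/4 - y²/8)
1/((-438843 + 374424) + x(153 + 485)) = 1/((-438843 + 374424) + (-⅛ - 461*(153 + 485)/4 - (153 + 485)²/8)) = 1/(-64419 + (-⅛ - 461/4*638 - ⅛*638²)) = 1/(-64419 + (-⅛ - 147059/2 - ⅛*407044)) = 1/(-64419 + (-⅛ - 147059/2 - 101761/2)) = 1/(-64419 - 995281/8) = 1/(-1510633/8) = -8/1510633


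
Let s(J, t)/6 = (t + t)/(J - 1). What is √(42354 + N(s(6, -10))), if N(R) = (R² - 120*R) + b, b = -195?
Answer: √45615 ≈ 213.58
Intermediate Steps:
s(J, t) = 12*t/(-1 + J) (s(J, t) = 6*((t + t)/(J - 1)) = 6*((2*t)/(-1 + J)) = 6*(2*t/(-1 + J)) = 12*t/(-1 + J))
N(R) = -195 + R² - 120*R (N(R) = (R² - 120*R) - 195 = -195 + R² - 120*R)
√(42354 + N(s(6, -10))) = √(42354 + (-195 + (12*(-10)/(-1 + 6))² - 1440*(-10)/(-1 + 6))) = √(42354 + (-195 + (12*(-10)/5)² - 1440*(-10)/5)) = √(42354 + (-195 + (12*(-10)*(⅕))² - 1440*(-10)/5)) = √(42354 + (-195 + (-24)² - 120*(-24))) = √(42354 + (-195 + 576 + 2880)) = √(42354 + 3261) = √45615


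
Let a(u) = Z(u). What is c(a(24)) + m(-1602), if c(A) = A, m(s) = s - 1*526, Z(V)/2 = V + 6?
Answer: -2068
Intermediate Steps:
Z(V) = 12 + 2*V (Z(V) = 2*(V + 6) = 2*(6 + V) = 12 + 2*V)
m(s) = -526 + s (m(s) = s - 526 = -526 + s)
a(u) = 12 + 2*u
c(a(24)) + m(-1602) = (12 + 2*24) + (-526 - 1602) = (12 + 48) - 2128 = 60 - 2128 = -2068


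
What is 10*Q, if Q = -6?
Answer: -60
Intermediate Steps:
10*Q = 10*(-6) = -60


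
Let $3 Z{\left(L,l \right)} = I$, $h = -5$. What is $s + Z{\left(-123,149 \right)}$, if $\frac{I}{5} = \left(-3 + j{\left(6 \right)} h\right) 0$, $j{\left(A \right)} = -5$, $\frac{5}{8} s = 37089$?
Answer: $\frac{296712}{5} \approx 59342.0$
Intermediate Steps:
$s = \frac{296712}{5}$ ($s = \frac{8}{5} \cdot 37089 = \frac{296712}{5} \approx 59342.0$)
$I = 0$ ($I = 5 \left(-3 - -25\right) 0 = 5 \left(-3 + 25\right) 0 = 5 \cdot 22 \cdot 0 = 5 \cdot 0 = 0$)
$Z{\left(L,l \right)} = 0$ ($Z{\left(L,l \right)} = \frac{1}{3} \cdot 0 = 0$)
$s + Z{\left(-123,149 \right)} = \frac{296712}{5} + 0 = \frac{296712}{5}$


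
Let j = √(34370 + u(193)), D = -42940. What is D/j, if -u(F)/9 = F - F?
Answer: -4294*√34370/3437 ≈ -231.62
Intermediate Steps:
u(F) = 0 (u(F) = -9*(F - F) = -9*0 = 0)
j = √34370 (j = √(34370 + 0) = √34370 ≈ 185.39)
D/j = -42940*√34370/34370 = -4294*√34370/3437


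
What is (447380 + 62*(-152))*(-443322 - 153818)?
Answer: -261521045840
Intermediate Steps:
(447380 + 62*(-152))*(-443322 - 153818) = (447380 - 9424)*(-597140) = 437956*(-597140) = -261521045840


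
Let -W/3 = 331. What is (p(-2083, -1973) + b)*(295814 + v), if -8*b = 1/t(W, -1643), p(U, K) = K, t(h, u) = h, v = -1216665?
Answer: 14432968277861/7944 ≈ 1.8168e+9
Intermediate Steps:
W = -993 (W = -3*331 = -993)
b = 1/7944 (b = -1/8/(-993) = -1/8*(-1/993) = 1/7944 ≈ 0.00012588)
(p(-2083, -1973) + b)*(295814 + v) = (-1973 + 1/7944)*(295814 - 1216665) = -15673511/7944*(-920851) = 14432968277861/7944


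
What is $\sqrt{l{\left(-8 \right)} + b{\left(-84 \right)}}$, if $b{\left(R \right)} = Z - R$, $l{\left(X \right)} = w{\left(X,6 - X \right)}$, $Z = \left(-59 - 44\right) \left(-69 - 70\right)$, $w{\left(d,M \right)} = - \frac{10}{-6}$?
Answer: $\frac{2 \sqrt{32406}}{3} \approx 120.01$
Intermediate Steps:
$w{\left(d,M \right)} = \frac{5}{3}$ ($w{\left(d,M \right)} = \left(-10\right) \left(- \frac{1}{6}\right) = \frac{5}{3}$)
$Z = 14317$ ($Z = \left(-103\right) \left(-139\right) = 14317$)
$l{\left(X \right)} = \frac{5}{3}$
$b{\left(R \right)} = 14317 - R$
$\sqrt{l{\left(-8 \right)} + b{\left(-84 \right)}} = \sqrt{\frac{5}{3} + \left(14317 - -84\right)} = \sqrt{\frac{5}{3} + \left(14317 + 84\right)} = \sqrt{\frac{5}{3} + 14401} = \sqrt{\frac{43208}{3}} = \frac{2 \sqrt{32406}}{3}$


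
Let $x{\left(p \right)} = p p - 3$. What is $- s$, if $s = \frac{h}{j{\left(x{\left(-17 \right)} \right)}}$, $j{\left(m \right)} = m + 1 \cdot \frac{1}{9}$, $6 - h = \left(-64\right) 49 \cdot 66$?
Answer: $- \frac{1862838}{2575} \approx -723.43$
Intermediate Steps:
$x{\left(p \right)} = -3 + p^{2}$ ($x{\left(p \right)} = p^{2} - 3 = -3 + p^{2}$)
$h = 206982$ ($h = 6 - \left(-64\right) 49 \cdot 66 = 6 - \left(-3136\right) 66 = 6 - -206976 = 6 + 206976 = 206982$)
$j{\left(m \right)} = \frac{1}{9} + m$ ($j{\left(m \right)} = m + 1 \cdot \frac{1}{9} = m + \frac{1}{9} = \frac{1}{9} + m$)
$s = \frac{1862838}{2575}$ ($s = \frac{206982}{\frac{1}{9} - \left(3 - \left(-17\right)^{2}\right)} = \frac{206982}{\frac{1}{9} + \left(-3 + 289\right)} = \frac{206982}{\frac{1}{9} + 286} = \frac{206982}{\frac{2575}{9}} = 206982 \cdot \frac{9}{2575} = \frac{1862838}{2575} \approx 723.43$)
$- s = \left(-1\right) \frac{1862838}{2575} = - \frac{1862838}{2575}$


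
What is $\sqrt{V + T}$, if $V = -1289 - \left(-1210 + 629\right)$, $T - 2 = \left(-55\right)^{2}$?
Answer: $\sqrt{2319} \approx 48.156$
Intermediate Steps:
$T = 3027$ ($T = 2 + \left(-55\right)^{2} = 2 + 3025 = 3027$)
$V = -708$ ($V = -1289 - -581 = -1289 + 581 = -708$)
$\sqrt{V + T} = \sqrt{-708 + 3027} = \sqrt{2319}$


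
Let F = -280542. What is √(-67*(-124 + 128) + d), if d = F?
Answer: I*√280810 ≈ 529.92*I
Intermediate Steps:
d = -280542
√(-67*(-124 + 128) + d) = √(-67*(-124 + 128) - 280542) = √(-67*4 - 280542) = √(-268 - 280542) = √(-280810) = I*√280810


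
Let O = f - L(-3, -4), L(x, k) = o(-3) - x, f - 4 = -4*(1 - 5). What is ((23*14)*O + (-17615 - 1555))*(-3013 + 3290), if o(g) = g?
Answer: -3526210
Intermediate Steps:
f = 20 (f = 4 - 4*(1 - 5) = 4 - 4*(-4) = 4 + 16 = 20)
L(x, k) = -3 - x
O = 20 (O = 20 - (-3 - 1*(-3)) = 20 - (-3 + 3) = 20 - 1*0 = 20 + 0 = 20)
((23*14)*O + (-17615 - 1555))*(-3013 + 3290) = ((23*14)*20 + (-17615 - 1555))*(-3013 + 3290) = (322*20 - 19170)*277 = (6440 - 19170)*277 = -12730*277 = -3526210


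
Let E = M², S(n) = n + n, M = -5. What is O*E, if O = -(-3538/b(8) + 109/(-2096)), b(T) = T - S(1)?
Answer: 92703775/6288 ≈ 14743.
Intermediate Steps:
S(n) = 2*n
E = 25 (E = (-5)² = 25)
b(T) = -2 + T (b(T) = T - 2 = -2 + T)
O = 3708151/6288 (O = -(-3538/(-2 + 8) + 109/(-2096)) = -(-3538/6 + 109*(-1/2096)) = -(-3538*⅙ - 109/2096) = -(-1769/3 - 109/2096) = -1*(-3708151/6288) = 3708151/6288 ≈ 589.72)
O*E = (3708151/6288)*25 = 92703775/6288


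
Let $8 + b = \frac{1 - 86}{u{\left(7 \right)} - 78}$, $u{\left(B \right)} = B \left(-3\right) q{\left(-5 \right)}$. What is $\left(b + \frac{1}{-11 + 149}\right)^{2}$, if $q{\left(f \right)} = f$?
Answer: $\frac{191462569}{1542564} \approx 124.12$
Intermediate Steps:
$u{\left(B \right)} = 15 B$ ($u{\left(B \right)} = B \left(-3\right) \left(-5\right) = - 3 B \left(-5\right) = 15 B$)
$b = - \frac{301}{27}$ ($b = -8 + \frac{1 - 86}{15 \cdot 7 - 78} = -8 - \frac{85}{105 - 78} = -8 - \frac{85}{27} = - \frac{301}{27} \approx -11.148$)
$\left(b + \frac{1}{-11 + 149}\right)^{2} = \left(- \frac{301}{27} + \frac{1}{-11 + 149}\right)^{2} = \left(- \frac{301}{27} + \frac{1}{138}\right)^{2} = \left(- \frac{13837}{1242}\right)^{2} = \frac{191462569}{1542564}$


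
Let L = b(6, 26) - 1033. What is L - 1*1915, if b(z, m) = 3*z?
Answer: -2930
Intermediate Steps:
L = -1015 (L = 3*6 - 1033 = 18 - 1033 = -1015)
L - 1*1915 = -1015 - 1*1915 = -1015 - 1915 = -2930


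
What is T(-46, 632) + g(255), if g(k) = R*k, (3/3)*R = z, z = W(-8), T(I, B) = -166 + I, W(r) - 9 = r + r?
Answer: -1997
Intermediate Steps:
W(r) = 9 + 2*r (W(r) = 9 + (r + r) = 9 + 2*r)
z = -7 (z = 9 + 2*(-8) = 9 - 16 = -7)
R = -7
g(k) = -7*k
T(-46, 632) + g(255) = (-166 - 46) - 7*255 = -212 - 1785 = -1997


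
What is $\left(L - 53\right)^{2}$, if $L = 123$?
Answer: $4900$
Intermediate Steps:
$\left(L - 53\right)^{2} = \left(123 - 53\right)^{2} = 70^{2} = 4900$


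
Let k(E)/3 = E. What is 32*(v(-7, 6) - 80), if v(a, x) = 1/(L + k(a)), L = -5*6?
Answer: -130592/51 ≈ -2560.6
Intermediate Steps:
L = -30
k(E) = 3*E
v(a, x) = 1/(-30 + 3*a)
32*(v(-7, 6) - 80) = 32*(1/(3*(-10 - 7)) - 80) = 32*((⅓)/(-17) - 80) = 32*((⅓)*(-1/17) - 80) = 32*(-1/51 - 80) = 32*(-4081/51) = -130592/51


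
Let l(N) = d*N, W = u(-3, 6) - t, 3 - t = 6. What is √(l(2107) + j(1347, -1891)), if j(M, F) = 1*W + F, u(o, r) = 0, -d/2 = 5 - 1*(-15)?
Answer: 2*I*√21542 ≈ 293.54*I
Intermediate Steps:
d = -40 (d = -2*(5 - 1*(-15)) = -2*(5 + 15) = -2*20 = -40)
t = -3 (t = 3 - 1*6 = 3 - 6 = -3)
W = 3 (W = 0 - 1*(-3) = 0 + 3 = 3)
l(N) = -40*N
j(M, F) = 3 + F (j(M, F) = 1*3 + F = 3 + F)
√(l(2107) + j(1347, -1891)) = √(-40*2107 + (3 - 1891)) = √(-84280 - 1888) = √(-86168) = 2*I*√21542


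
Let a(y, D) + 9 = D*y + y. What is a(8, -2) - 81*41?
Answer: -3338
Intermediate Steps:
a(y, D) = -9 + y + D*y (a(y, D) = -9 + (D*y + y) = -9 + (y + D*y) = -9 + y + D*y)
a(8, -2) - 81*41 = (-9 + 8 - 2*8) - 81*41 = (-9 + 8 - 16) - 3321 = -17 - 3321 = -3338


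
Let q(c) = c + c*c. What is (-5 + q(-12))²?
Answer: 16129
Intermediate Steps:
q(c) = c + c²
(-5 + q(-12))² = (-5 - 12*(1 - 12))² = (-5 - 12*(-11))² = (-5 + 132)² = 127² = 16129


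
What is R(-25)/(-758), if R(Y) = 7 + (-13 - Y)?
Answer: -19/758 ≈ -0.025066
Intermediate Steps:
R(Y) = -6 - Y
R(-25)/(-758) = (-6 - 1*(-25))/(-758) = (-6 + 25)*(-1/758) = 19*(-1/758) = -19/758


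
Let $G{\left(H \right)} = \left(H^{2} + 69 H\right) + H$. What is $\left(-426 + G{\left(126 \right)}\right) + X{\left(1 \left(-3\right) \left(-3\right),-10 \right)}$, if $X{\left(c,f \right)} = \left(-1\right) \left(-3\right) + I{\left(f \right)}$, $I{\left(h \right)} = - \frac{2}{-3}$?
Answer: $\frac{72821}{3} \approx 24274.0$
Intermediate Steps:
$I{\left(h \right)} = \frac{2}{3}$ ($I{\left(h \right)} = \left(-2\right) \left(- \frac{1}{3}\right) = \frac{2}{3}$)
$G{\left(H \right)} = H^{2} + 70 H$
$X{\left(c,f \right)} = \frac{11}{3}$ ($X{\left(c,f \right)} = \left(-1\right) \left(-3\right) + \frac{2}{3} = 3 + \frac{2}{3} = \frac{11}{3}$)
$\left(-426 + G{\left(126 \right)}\right) + X{\left(1 \left(-3\right) \left(-3\right),-10 \right)} = \left(-426 + 126 \left(70 + 126\right)\right) + \frac{11}{3} = \left(-426 + 126 \cdot 196\right) + \frac{11}{3} = \left(-426 + 24696\right) + \frac{11}{3} = 24270 + \frac{11}{3} = \frac{72821}{3}$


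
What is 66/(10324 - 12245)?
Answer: -66/1921 ≈ -0.034357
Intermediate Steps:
66/(10324 - 12245) = 66/(-1921) = 66*(-1/1921) = -66/1921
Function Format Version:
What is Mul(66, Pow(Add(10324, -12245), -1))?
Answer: Rational(-66, 1921) ≈ -0.034357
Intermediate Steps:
Mul(66, Pow(Add(10324, -12245), -1)) = Mul(66, Pow(-1921, -1)) = Mul(66, Rational(-1, 1921)) = Rational(-66, 1921)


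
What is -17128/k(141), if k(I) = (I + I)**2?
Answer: -4282/19881 ≈ -0.21538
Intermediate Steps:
k(I) = 4*I**2 (k(I) = (2*I)**2 = 4*I**2)
-17128/k(141) = -17128/(4*141**2) = -17128/(4*19881) = -17128/79524 = -17128*1/79524 = -4282/19881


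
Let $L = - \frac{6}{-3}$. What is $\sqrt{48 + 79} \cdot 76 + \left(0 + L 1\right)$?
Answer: $2 + 76 \sqrt{127} \approx 858.48$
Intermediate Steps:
$L = 2$ ($L = \left(-6\right) \left(- \frac{1}{3}\right) = 2$)
$\sqrt{48 + 79} \cdot 76 + \left(0 + L 1\right) = \sqrt{48 + 79} \cdot 76 + \left(0 + 2 \cdot 1\right) = \sqrt{127} \cdot 76 + \left(0 + 2\right) = 76 \sqrt{127} + 2 = 2 + 76 \sqrt{127}$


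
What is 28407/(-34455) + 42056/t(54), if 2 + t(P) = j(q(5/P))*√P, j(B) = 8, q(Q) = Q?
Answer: 233334833/9911555 + 252336*√6/863 ≈ 739.76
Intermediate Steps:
t(P) = -2 + 8*√P
28407/(-34455) + 42056/t(54) = 28407/(-34455) + 42056/(-2 + 8*√54) = 28407*(-1/34455) + 42056/(-2 + 8*(3*√6)) = -9469/11485 + 42056/(-2 + 24*√6)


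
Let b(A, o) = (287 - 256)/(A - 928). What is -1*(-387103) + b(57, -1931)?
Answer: 337166682/871 ≈ 3.8710e+5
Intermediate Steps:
b(A, o) = 31/(-928 + A)
-1*(-387103) + b(57, -1931) = -1*(-387103) + 31/(-928 + 57) = 387103 + 31/(-871) = 387103 + 31*(-1/871) = 387103 - 31/871 = 337166682/871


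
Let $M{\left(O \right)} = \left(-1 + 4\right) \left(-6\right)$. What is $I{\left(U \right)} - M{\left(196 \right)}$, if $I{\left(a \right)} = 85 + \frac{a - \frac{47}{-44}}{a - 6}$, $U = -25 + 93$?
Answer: $\frac{284023}{2728} \approx 104.11$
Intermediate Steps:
$M{\left(O \right)} = -18$ ($M{\left(O \right)} = 3 \left(-6\right) = -18$)
$U = 68$
$I{\left(a \right)} = 85 + \frac{\frac{47}{44} + a}{-6 + a}$ ($I{\left(a \right)} = 85 + \frac{a - - \frac{47}{44}}{-6 + a} = 85 + \frac{a + \frac{47}{44}}{-6 + a} = 85 + \frac{\frac{47}{44} + a}{-6 + a}$)
$I{\left(U \right)} - M{\left(196 \right)} = \frac{-22393 + 3784 \cdot 68}{44 \left(-6 + 68\right)} - -18 = \frac{-22393 + 257312}{44 \cdot 62} + 18 = \frac{1}{44} \cdot \frac{1}{62} \cdot 234919 + 18 = \frac{234919}{2728} + 18 = \frac{284023}{2728}$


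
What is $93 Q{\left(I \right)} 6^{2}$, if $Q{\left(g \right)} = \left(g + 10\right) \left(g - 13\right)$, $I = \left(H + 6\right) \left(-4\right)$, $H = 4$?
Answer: $5323320$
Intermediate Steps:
$I = -40$ ($I = \left(4 + 6\right) \left(-4\right) = 10 \left(-4\right) = -40$)
$Q{\left(g \right)} = \left(-13 + g\right) \left(10 + g\right)$ ($Q{\left(g \right)} = \left(10 + g\right) \left(g - 13\right) = \left(10 + g\right) \left(-13 + g\right) = \left(-13 + g\right) \left(10 + g\right)$)
$93 Q{\left(I \right)} 6^{2} = 93 \left(-130 + \left(-40\right)^{2} - -120\right) 6^{2} = 93 \left(-130 + 1600 + 120\right) 36 = 93 \cdot 1590 \cdot 36 = 147870 \cdot 36 = 5323320$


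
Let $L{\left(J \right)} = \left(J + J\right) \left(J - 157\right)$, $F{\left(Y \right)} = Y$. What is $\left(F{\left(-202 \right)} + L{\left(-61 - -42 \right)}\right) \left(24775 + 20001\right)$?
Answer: $290417136$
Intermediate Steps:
$L{\left(J \right)} = 2 J \left(-157 + J\right)$
$\left(F{\left(-202 \right)} + L{\left(-61 - -42 \right)}\right) \left(24775 + 20001\right) = \left(-202 + 2 \left(-61 - -42\right) \left(-157 - 19\right)\right) \left(24775 + 20001\right) = \left(-202 + 2 \left(-61 + 42\right) \left(-157 + \left(-61 + 42\right)\right)\right) 44776 = \left(-202 + 2 \left(-19\right) \left(-157 - 19\right)\right) 44776 = \left(-202 + 2 \left(-19\right) \left(-176\right)\right) 44776 = \left(-202 + 6688\right) 44776 = 6486 \cdot 44776 = 290417136$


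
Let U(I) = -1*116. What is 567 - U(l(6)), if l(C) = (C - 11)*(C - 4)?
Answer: 683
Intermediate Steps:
l(C) = (-11 + C)*(-4 + C)
U(I) = -116
567 - U(l(6)) = 567 - 1*(-116) = 567 + 116 = 683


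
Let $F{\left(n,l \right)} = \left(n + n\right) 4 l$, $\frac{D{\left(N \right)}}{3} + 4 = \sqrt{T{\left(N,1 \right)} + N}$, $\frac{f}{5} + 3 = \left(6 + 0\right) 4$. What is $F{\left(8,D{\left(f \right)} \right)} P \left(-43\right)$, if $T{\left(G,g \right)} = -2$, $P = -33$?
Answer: $-1089792 + 272448 \sqrt{103} \approx 1.6753 \cdot 10^{6}$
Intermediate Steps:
$f = 105$ ($f = -15 + 5 \left(6 + 0\right) 4 = -15 + 5 \cdot 6 \cdot 4 = -15 + 5 \cdot 24 = -15 + 120 = 105$)
$D{\left(N \right)} = -12 + 3 \sqrt{-2 + N}$
$F{\left(n,l \right)} = 8 l n$ ($F{\left(n,l \right)} = 2 n 4 l = 8 l n$)
$F{\left(8,D{\left(f \right)} \right)} P \left(-43\right) = 8 \left(-12 + 3 \sqrt{-2 + 105}\right) 8 \left(-33\right) \left(-43\right) = 8 \left(-12 + 3 \sqrt{103}\right) 8 \left(-33\right) \left(-43\right) = \left(-768 + 192 \sqrt{103}\right) \left(-33\right) \left(-43\right) = \left(25344 - 6336 \sqrt{103}\right) \left(-43\right) = -1089792 + 272448 \sqrt{103}$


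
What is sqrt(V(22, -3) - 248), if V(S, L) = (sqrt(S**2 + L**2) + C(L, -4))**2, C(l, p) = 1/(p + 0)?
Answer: sqrt(3921 - 8*sqrt(493))/4 ≈ 15.296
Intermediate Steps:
C(l, p) = 1/p
V(S, L) = (-1/4 + sqrt(L**2 + S**2))**2 (V(S, L) = (sqrt(S**2 + L**2) + 1/(-4))**2 = (sqrt(L**2 + S**2) - 1/4)**2 = (-1/4 + sqrt(L**2 + S**2))**2)
sqrt(V(22, -3) - 248) = sqrt((-1 + 4*sqrt((-3)**2 + 22**2))**2/16 - 248) = sqrt((-1 + 4*sqrt(9 + 484))**2/16 - 248) = sqrt((-1 + 4*sqrt(493))**2/16 - 248) = sqrt(-248 + (-1 + 4*sqrt(493))**2/16)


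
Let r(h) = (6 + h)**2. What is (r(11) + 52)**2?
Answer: 116281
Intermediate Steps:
(r(11) + 52)**2 = ((6 + 11)**2 + 52)**2 = (17**2 + 52)**2 = (289 + 52)**2 = 341**2 = 116281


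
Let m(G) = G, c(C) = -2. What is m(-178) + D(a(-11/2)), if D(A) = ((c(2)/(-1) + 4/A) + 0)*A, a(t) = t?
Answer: -185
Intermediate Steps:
D(A) = A*(2 + 4/A) (D(A) = ((-2/(-1) + 4/A) + 0)*A = ((-2*(-1) + 4/A) + 0)*A = ((2 + 4/A) + 0)*A = (2 + 4/A)*A = A*(2 + 4/A))
m(-178) + D(a(-11/2)) = -178 + (4 + 2*(-11/2)) = -178 + (4 - 11) = -178 - 7 = -185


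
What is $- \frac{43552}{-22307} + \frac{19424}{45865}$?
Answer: $\frac{2430803648}{1023110555} \approx 2.3759$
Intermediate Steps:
$- \frac{43552}{-22307} + \frac{19424}{45865} = \left(-43552\right) \left(- \frac{1}{22307}\right) + 19424 \cdot \frac{1}{45865} = \frac{43552}{22307} + \frac{19424}{45865} = \frac{2430803648}{1023110555}$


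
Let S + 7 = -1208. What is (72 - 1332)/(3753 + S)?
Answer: -70/141 ≈ -0.49645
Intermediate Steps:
S = -1215 (S = -7 - 1208 = -1215)
(72 - 1332)/(3753 + S) = (72 - 1332)/(3753 - 1215) = -1260/2538 = -1260*1/2538 = -70/141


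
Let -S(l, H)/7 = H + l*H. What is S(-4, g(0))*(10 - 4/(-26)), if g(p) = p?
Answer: 0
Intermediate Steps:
S(l, H) = -7*H - 7*H*l (S(l, H) = -7*(H + l*H) = -7*(H + H*l) = -7*H - 7*H*l)
S(-4, g(0))*(10 - 4/(-26)) = (-7*0*(1 - 4))*(10 - 4/(-26)) = (-7*0*(-3))*(10 - 4*(-1/26)) = 0*(10 + 2/13) = 0*(132/13) = 0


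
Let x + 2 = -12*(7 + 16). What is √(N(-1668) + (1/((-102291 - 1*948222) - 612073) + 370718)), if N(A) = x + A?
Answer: √1019356688704175126/1662586 ≈ 607.27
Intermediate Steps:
x = -278 (x = -2 - 12*(7 + 16) = -2 - 12*23 = -2 - 276 = -278)
N(A) = -278 + A
√(N(-1668) + (1/((-102291 - 1*948222) - 612073) + 370718)) = √((-278 - 1668) + (1/((-102291 - 1*948222) - 612073) + 370718)) = √(-1946 + (1/((-102291 - 948222) - 612073) + 370718)) = √(-1946 + (1/(-1050513 - 612073) + 370718)) = √(-1946 + (1/(-1662586) + 370718)) = √(-1946 + (-1/1662586 + 370718)) = √(-1946 + 616350556747/1662586) = √(613115164391/1662586) = √1019356688704175126/1662586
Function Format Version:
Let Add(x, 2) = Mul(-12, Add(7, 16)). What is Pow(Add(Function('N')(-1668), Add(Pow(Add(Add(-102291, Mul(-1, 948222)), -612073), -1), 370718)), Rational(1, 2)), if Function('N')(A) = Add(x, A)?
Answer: Mul(Rational(1, 1662586), Pow(1019356688704175126, Rational(1, 2))) ≈ 607.27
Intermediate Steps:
x = -278 (x = Add(-2, Mul(-12, Add(7, 16))) = Add(-2, Mul(-12, 23)) = Add(-2, -276) = -278)
Function('N')(A) = Add(-278, A)
Pow(Add(Function('N')(-1668), Add(Pow(Add(Add(-102291, Mul(-1, 948222)), -612073), -1), 370718)), Rational(1, 2)) = Pow(Add(Add(-278, -1668), Add(Pow(Add(Add(-102291, Mul(-1, 948222)), -612073), -1), 370718)), Rational(1, 2)) = Pow(Add(-1946, Add(Pow(Add(Add(-102291, -948222), -612073), -1), 370718)), Rational(1, 2)) = Pow(Add(-1946, Add(Pow(Add(-1050513, -612073), -1), 370718)), Rational(1, 2)) = Pow(Add(-1946, Add(Pow(-1662586, -1), 370718)), Rational(1, 2)) = Pow(Add(-1946, Add(Rational(-1, 1662586), 370718)), Rational(1, 2)) = Pow(Add(-1946, Rational(616350556747, 1662586)), Rational(1, 2)) = Pow(Rational(613115164391, 1662586), Rational(1, 2)) = Mul(Rational(1, 1662586), Pow(1019356688704175126, Rational(1, 2)))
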